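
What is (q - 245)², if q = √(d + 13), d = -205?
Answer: 59833 - 3920*I*√3 ≈ 59833.0 - 6789.6*I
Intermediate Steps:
q = 8*I*√3 (q = √(-205 + 13) = √(-192) = 8*I*√3 ≈ 13.856*I)
(q - 245)² = (8*I*√3 - 245)² = (-245 + 8*I*√3)²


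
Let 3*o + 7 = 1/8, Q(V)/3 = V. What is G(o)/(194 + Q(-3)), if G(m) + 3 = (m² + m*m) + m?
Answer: 1501/53280 ≈ 0.028172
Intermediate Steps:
Q(V) = 3*V
o = -55/24 (o = -7/3 + (⅓)/8 = -7/3 + (⅓)*(⅛) = -7/3 + 1/24 = -55/24 ≈ -2.2917)
G(m) = -3 + m + 2*m² (G(m) = -3 + ((m² + m*m) + m) = -3 + ((m² + m²) + m) = -3 + (2*m² + m) = -3 + (m + 2*m²) = -3 + m + 2*m²)
G(o)/(194 + Q(-3)) = (-3 - 55/24 + 2*(-55/24)²)/(194 + 3*(-3)) = (-3 - 55/24 + 2*(3025/576))/(194 - 9) = (-3 - 55/24 + 3025/288)/185 = (1501/288)*(1/185) = 1501/53280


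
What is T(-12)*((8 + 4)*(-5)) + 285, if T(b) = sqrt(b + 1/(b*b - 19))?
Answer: 285 - 12*I*sqrt(7495)/5 ≈ 285.0 - 207.78*I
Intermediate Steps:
T(b) = sqrt(b + 1/(-19 + b**2)) (T(b) = sqrt(b + 1/(b**2 - 19)) = sqrt(b + 1/(-19 + b**2)))
T(-12)*((8 + 4)*(-5)) + 285 = sqrt((1 - 12*(-19 + (-12)**2))/(-19 + (-12)**2))*((8 + 4)*(-5)) + 285 = sqrt((1 - 12*(-19 + 144))/(-19 + 144))*(12*(-5)) + 285 = sqrt((1 - 12*125)/125)*(-60) + 285 = sqrt((1 - 1500)/125)*(-60) + 285 = sqrt((1/125)*(-1499))*(-60) + 285 = sqrt(-1499/125)*(-60) + 285 = (I*sqrt(7495)/25)*(-60) + 285 = -12*I*sqrt(7495)/5 + 285 = 285 - 12*I*sqrt(7495)/5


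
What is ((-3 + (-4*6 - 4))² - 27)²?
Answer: 872356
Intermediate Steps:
((-3 + (-4*6 - 4))² - 27)² = ((-3 + (-24 - 4))² - 27)² = ((-3 - 28)² - 27)² = ((-31)² - 27)² = (961 - 27)² = 934² = 872356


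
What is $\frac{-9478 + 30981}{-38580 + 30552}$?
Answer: $- \frac{21503}{8028} \approx -2.6785$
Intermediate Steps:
$\frac{-9478 + 30981}{-38580 + 30552} = \frac{21503}{-8028} = 21503 \left(- \frac{1}{8028}\right) = - \frac{21503}{8028}$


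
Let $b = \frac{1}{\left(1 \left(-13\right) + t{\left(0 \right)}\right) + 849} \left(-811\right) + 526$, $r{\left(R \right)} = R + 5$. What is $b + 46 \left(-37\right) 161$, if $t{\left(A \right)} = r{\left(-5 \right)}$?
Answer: $- \frac{228643467}{836} \approx -2.735 \cdot 10^{5}$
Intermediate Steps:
$r{\left(R \right)} = 5 + R$
$t{\left(A \right)} = 0$ ($t{\left(A \right)} = 5 - 5 = 0$)
$b = \frac{438925}{836}$ ($b = \frac{1}{\left(1 \left(-13\right) + 0\right) + 849} \left(-811\right) + 526 = \frac{1}{\left(-13 + 0\right) + 849} \left(-811\right) + 526 = \frac{1}{-13 + 849} \left(-811\right) + 526 = \frac{1}{836} \left(-811\right) + 526 = - \frac{811}{836} + 526 = \frac{438925}{836} \approx 525.03$)
$b + 46 \left(-37\right) 161 = \frac{438925}{836} + 46 \left(-37\right) 161 = \frac{438925}{836} - 274022 = - \frac{228643467}{836}$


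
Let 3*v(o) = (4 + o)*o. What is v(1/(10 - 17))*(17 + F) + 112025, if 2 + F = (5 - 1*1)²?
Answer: 5488946/49 ≈ 1.1202e+5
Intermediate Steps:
v(o) = o*(4 + o)/3 (v(o) = ((4 + o)*o)/3 = (o*(4 + o))/3 = o*(4 + o)/3)
F = 14 (F = -2 + (5 - 1*1)² = -2 + (5 - 1)² = -2 + 4² = -2 + 16 = 14)
v(1/(10 - 17))*(17 + F) + 112025 = ((4 + 1/(10 - 17))/(3*(10 - 17)))*(17 + 14) + 112025 = ((⅓)*(4 + 1/(-7))/(-7))*31 + 112025 = ((⅓)*(-⅐)*(4 - ⅐))*31 + 112025 = ((⅓)*(-⅐)*(27/7))*31 + 112025 = -9/49*31 + 112025 = -279/49 + 112025 = 5488946/49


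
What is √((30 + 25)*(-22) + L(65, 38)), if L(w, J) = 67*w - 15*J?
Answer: 5*√103 ≈ 50.744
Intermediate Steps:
L(w, J) = -15*J + 67*w
√((30 + 25)*(-22) + L(65, 38)) = √((30 + 25)*(-22) + (-15*38 + 67*65)) = √(55*(-22) + (-570 + 4355)) = √(-1210 + 3785) = √2575 = 5*√103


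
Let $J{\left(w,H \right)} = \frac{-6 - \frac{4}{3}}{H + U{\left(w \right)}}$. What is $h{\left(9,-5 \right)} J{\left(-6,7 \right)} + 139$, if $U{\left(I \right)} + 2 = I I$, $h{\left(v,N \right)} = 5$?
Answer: $\frac{16987}{123} \approx 138.11$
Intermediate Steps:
$U{\left(I \right)} = -2 + I^{2}$ ($U{\left(I \right)} = -2 + I I = -2 + I^{2}$)
$J{\left(w,H \right)} = - \frac{22}{3 \left(-2 + H + w^{2}\right)}$ ($J{\left(w,H \right)} = \frac{-6 - \frac{4}{3}}{H + \left(-2 + w^{2}\right)} = \frac{-6 - \frac{4}{3}}{-2 + H + w^{2}} = - \frac{22}{3 \left(-2 + H + w^{2}\right)}$)
$h{\left(9,-5 \right)} J{\left(-6,7 \right)} + 139 = 5 \left(- \frac{22}{-6 + 3 \cdot 7 + 3 \left(-6\right)^{2}}\right) + 139 = 5 \left(- \frac{22}{-6 + 21 + 3 \cdot 36}\right) + 139 = 5 \left(- \frac{22}{-6 + 21 + 108}\right) + 139 = 5 \left(- \frac{22}{123}\right) + 139 = - \frac{110}{123} + 139 = \frac{16987}{123}$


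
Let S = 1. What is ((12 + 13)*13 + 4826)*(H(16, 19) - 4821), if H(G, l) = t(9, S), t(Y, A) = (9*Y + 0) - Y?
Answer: -24462099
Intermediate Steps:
t(Y, A) = 8*Y (t(Y, A) = 9*Y - Y = 8*Y)
H(G, l) = 72 (H(G, l) = 8*9 = 72)
((12 + 13)*13 + 4826)*(H(16, 19) - 4821) = ((12 + 13)*13 + 4826)*(72 - 4821) = (25*13 + 4826)*(-4749) = (325 + 4826)*(-4749) = 5151*(-4749) = -24462099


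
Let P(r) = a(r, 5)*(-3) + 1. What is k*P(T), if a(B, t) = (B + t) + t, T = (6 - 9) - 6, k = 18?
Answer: -36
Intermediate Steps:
T = -9 (T = -3 - 6 = -9)
a(B, t) = B + 2*t
P(r) = -29 - 3*r (P(r) = (r + 2*5)*(-3) + 1 = (r + 10)*(-3) + 1 = (10 + r)*(-3) + 1 = (-30 - 3*r) + 1 = -29 - 3*r)
k*P(T) = 18*(-29 - 3*(-9)) = 18*(-29 + 27) = 18*(-2) = -36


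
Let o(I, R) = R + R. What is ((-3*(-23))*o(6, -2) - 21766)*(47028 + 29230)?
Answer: -1680878836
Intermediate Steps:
o(I, R) = 2*R
((-3*(-23))*o(6, -2) - 21766)*(47028 + 29230) = ((-3*(-23))*(2*(-2)) - 21766)*(47028 + 29230) = (69*(-4) - 21766)*76258 = (-276 - 21766)*76258 = -22042*76258 = -1680878836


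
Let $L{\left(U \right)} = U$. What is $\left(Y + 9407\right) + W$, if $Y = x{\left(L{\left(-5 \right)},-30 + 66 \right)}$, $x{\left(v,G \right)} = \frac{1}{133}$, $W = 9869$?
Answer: $\frac{2563709}{133} \approx 19276.0$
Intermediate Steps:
$x{\left(v,G \right)} = \frac{1}{133}$
$Y = \frac{1}{133} \approx 0.0075188$
$\left(Y + 9407\right) + W = \left(\frac{1}{133} + 9407\right) + 9869 = \frac{1251132}{133} + 9869 = \frac{2563709}{133}$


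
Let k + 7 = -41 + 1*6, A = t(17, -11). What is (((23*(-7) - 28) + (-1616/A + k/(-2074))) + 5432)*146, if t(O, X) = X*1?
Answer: 8976506904/11407 ≈ 7.8693e+5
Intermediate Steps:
t(O, X) = X
A = -11
k = -42 (k = -7 + (-41 + 1*6) = -7 + (-41 + 6) = -7 - 35 = -42)
(((23*(-7) - 28) + (-1616/A + k/(-2074))) + 5432)*146 = (((23*(-7) - 28) + (-1616/(-11) - 42/(-2074))) + 5432)*146 = (((-161 - 28) + (-1616*(-1/11) - 42*(-1/2074))) + 5432)*146 = ((-189 + (1616/11 + 21/1037)) + 5432)*146 = ((-189 + 1676023/11407) + 5432)*146 = (-479900/11407 + 5432)*146 = (61482924/11407)*146 = 8976506904/11407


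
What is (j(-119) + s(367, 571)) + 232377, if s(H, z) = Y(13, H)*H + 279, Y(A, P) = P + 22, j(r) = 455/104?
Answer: 3003387/8 ≈ 3.7542e+5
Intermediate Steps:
j(r) = 35/8 (j(r) = 455*(1/104) = 35/8)
Y(A, P) = 22 + P
s(H, z) = 279 + H*(22 + H) (s(H, z) = (22 + H)*H + 279 = H*(22 + H) + 279 = 279 + H*(22 + H))
(j(-119) + s(367, 571)) + 232377 = (35/8 + (279 + 367*(22 + 367))) + 232377 = (35/8 + (279 + 367*389)) + 232377 = (35/8 + (279 + 142763)) + 232377 = (35/8 + 143042) + 232377 = 1144371/8 + 232377 = 3003387/8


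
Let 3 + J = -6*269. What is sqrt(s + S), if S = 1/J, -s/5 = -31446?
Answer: sqrt(8389949997)/231 ≈ 396.52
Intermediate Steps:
J = -1617 (J = -3 - 6*269 = -3 - 1614 = -1617)
s = 157230 (s = -5*(-31446) = 157230)
S = -1/1617 (S = 1/(-1617) = -1/1617 ≈ -0.00061843)
sqrt(s + S) = sqrt(157230 - 1/1617) = sqrt(254240909/1617) = sqrt(8389949997)/231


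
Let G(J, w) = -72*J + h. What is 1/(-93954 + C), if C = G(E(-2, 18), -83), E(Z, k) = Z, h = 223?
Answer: -1/93587 ≈ -1.0685e-5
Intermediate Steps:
G(J, w) = 223 - 72*J (G(J, w) = -72*J + 223 = 223 - 72*J)
C = 367 (C = 223 - 72*(-2) = 223 + 144 = 367)
1/(-93954 + C) = 1/(-93954 + 367) = 1/(-93587) = -1/93587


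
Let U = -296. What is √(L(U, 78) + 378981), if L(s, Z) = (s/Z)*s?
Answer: √578138613/39 ≈ 616.53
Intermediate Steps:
L(s, Z) = s²/Z
√(L(U, 78) + 378981) = √((-296)²/78 + 378981) = √((1/78)*87616 + 378981) = √(43808/39 + 378981) = √(14824067/39) = √578138613/39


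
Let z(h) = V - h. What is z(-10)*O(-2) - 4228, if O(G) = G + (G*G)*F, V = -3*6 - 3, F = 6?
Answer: -4470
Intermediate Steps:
V = -21 (V = -18 - 3 = -21)
z(h) = -21 - h
O(G) = G + 6*G² (O(G) = G + (G*G)*6 = G + G²*6 = G + 6*G²)
z(-10)*O(-2) - 4228 = (-21 - 1*(-10))*(-2*(1 + 6*(-2))) - 4228 = (-21 + 10)*(-2*(1 - 12)) - 4228 = -(-22)*(-11) - 4228 = -11*22 - 4228 = -242 - 4228 = -4470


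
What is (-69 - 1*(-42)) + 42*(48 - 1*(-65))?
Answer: 4719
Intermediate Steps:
(-69 - 1*(-42)) + 42*(48 - 1*(-65)) = (-69 + 42) + 42*(48 + 65) = -27 + 42*113 = -27 + 4746 = 4719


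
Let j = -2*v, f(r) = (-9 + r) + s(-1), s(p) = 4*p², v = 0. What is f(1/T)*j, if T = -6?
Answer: 0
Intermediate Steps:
f(r) = -5 + r (f(r) = (-9 + r) + 4*(-1)² = (-9 + r) + 4*1 = (-9 + r) + 4 = -5 + r)
j = 0 (j = -2*0 = 0)
f(1/T)*j = (-5 + 1/(-6))*0 = (-5 - ⅙)*0 = -31/6*0 = 0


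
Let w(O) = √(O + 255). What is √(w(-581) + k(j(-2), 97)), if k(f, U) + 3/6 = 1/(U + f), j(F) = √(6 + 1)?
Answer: √(I*√326 - (95 + √7)/(2*(97 + √7))) ≈ 2.9641 + 3.0457*I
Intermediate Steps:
j(F) = √7
w(O) = √(255 + O)
k(f, U) = -½ + 1/(U + f)
√(w(-581) + k(j(-2), 97)) = √(√(255 - 581) + (2 - 1*97 - √7)/(2*(97 + √7))) = √(√(-326) + (2 - 97 - √7)/(2*(97 + √7))) = √(I*√326 + (-95 - √7)/(2*(97 + √7)))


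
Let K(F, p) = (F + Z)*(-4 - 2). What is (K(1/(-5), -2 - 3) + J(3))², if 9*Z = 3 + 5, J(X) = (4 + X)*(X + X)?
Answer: 322624/225 ≈ 1433.9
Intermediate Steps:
J(X) = 2*X*(4 + X) (J(X) = (4 + X)*(2*X) = 2*X*(4 + X))
Z = 8/9 (Z = (3 + 5)/9 = (⅑)*8 = 8/9 ≈ 0.88889)
K(F, p) = -16/3 - 6*F (K(F, p) = (F + 8/9)*(-4 - 2) = (8/9 + F)*(-6) = -16/3 - 6*F)
(K(1/(-5), -2 - 3) + J(3))² = ((-16/3 - 6/(-5)) + 2*3*(4 + 3))² = ((-16/3 - 6*(-⅕)) + 2*3*7)² = ((-16/3 + 6/5) + 42)² = (-62/15 + 42)² = (568/15)² = 322624/225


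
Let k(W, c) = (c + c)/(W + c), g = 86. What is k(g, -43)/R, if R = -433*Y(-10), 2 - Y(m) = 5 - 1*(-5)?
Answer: -1/1732 ≈ -0.00057737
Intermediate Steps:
Y(m) = -8 (Y(m) = 2 - (5 - 1*(-5)) = 2 - (5 + 5) = 2 - 1*10 = 2 - 10 = -8)
k(W, c) = 2*c/(W + c) (k(W, c) = (2*c)/(W + c) = 2*c/(W + c))
R = 3464 (R = -433*(-8) = 3464)
k(g, -43)/R = (2*(-43)/(86 - 43))/3464 = (2*(-43)/43)*(1/3464) = (2*(-43)*(1/43))*(1/3464) = -2*1/3464 = -1/1732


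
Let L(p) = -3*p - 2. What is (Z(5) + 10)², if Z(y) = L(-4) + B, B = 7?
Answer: 729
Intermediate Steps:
L(p) = -2 - 3*p
Z(y) = 17 (Z(y) = (-2 - 3*(-4)) + 7 = (-2 + 12) + 7 = 10 + 7 = 17)
(Z(5) + 10)² = (17 + 10)² = 27² = 729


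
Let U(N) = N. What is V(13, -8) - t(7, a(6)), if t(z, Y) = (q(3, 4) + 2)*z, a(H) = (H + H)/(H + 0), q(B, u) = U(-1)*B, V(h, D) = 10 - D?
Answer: 25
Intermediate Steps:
q(B, u) = -B
a(H) = 2 (a(H) = (2*H)/H = 2)
t(z, Y) = -z (t(z, Y) = (-1*3 + 2)*z = (-3 + 2)*z = -z)
V(13, -8) - t(7, a(6)) = (10 - 1*(-8)) - (-1)*7 = (10 + 8) - 1*(-7) = 18 + 7 = 25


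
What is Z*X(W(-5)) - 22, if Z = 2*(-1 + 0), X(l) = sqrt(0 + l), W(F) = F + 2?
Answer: -22 - 2*I*sqrt(3) ≈ -22.0 - 3.4641*I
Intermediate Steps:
W(F) = 2 + F
X(l) = sqrt(l)
Z = -2 (Z = 2*(-1) = -2)
Z*X(W(-5)) - 22 = -2*sqrt(2 - 5) - 22 = -2*I*sqrt(3) - 22 = -22 - 2*I*sqrt(3)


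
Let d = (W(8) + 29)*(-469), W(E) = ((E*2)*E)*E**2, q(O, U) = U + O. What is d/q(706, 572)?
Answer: -3855649/1278 ≈ -3016.9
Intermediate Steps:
q(O, U) = O + U
W(E) = 2*E**4 (W(E) = ((2*E)*E)*E**2 = (2*E**2)*E**2 = 2*E**4)
d = -3855649 (d = (2*8**4 + 29)*(-469) = (2*4096 + 29)*(-469) = (8192 + 29)*(-469) = 8221*(-469) = -3855649)
d/q(706, 572) = -3855649/(706 + 572) = -3855649/1278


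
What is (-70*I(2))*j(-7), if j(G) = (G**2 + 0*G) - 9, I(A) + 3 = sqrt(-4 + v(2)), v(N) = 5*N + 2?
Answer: 8400 - 5600*sqrt(2) ≈ 480.40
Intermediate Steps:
v(N) = 2 + 5*N
I(A) = -3 + 2*sqrt(2) (I(A) = -3 + sqrt(-4 + (2 + 5*2)) = -3 + sqrt(-4 + (2 + 10)) = -3 + sqrt(-4 + 12) = -3 + sqrt(8) = -3 + 2*sqrt(2))
j(G) = -9 + G**2 (j(G) = (G**2 + 0) - 9 = G**2 - 9 = -9 + G**2)
(-70*I(2))*j(-7) = (-70*(-3 + 2*sqrt(2)))*(-9 + (-7)**2) = (210 - 140*sqrt(2))*(-9 + 49) = (210 - 140*sqrt(2))*40 = 8400 - 5600*sqrt(2)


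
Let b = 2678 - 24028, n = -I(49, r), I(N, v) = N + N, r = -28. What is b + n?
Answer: -21448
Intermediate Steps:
I(N, v) = 2*N
n = -98 (n = -2*49 = -1*98 = -98)
b = -21350
b + n = -21350 - 98 = -21448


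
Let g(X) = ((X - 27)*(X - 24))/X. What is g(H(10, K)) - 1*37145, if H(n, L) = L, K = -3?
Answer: -37415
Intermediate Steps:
g(X) = (-27 + X)*(-24 + X)/X (g(X) = ((-27 + X)*(-24 + X))/X = (-27 + X)*(-24 + X)/X)
g(H(10, K)) - 1*37145 = (-51 - 3 + 648/(-3)) - 1*37145 = (-51 - 3 + 648*(-1/3)) - 37145 = (-51 - 3 - 216) - 37145 = -270 - 37145 = -37415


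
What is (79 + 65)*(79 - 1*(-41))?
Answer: 17280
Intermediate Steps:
(79 + 65)*(79 - 1*(-41)) = 144*(79 + 41) = 144*120 = 17280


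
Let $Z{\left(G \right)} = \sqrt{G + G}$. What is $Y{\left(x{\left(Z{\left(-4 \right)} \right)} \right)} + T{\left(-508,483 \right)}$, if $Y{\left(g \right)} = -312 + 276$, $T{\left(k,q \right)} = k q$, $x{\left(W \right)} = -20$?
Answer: $-245400$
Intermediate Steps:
$Z{\left(G \right)} = \sqrt{2} \sqrt{G}$ ($Z{\left(G \right)} = \sqrt{2 G} = \sqrt{2} \sqrt{G}$)
$Y{\left(g \right)} = -36$
$Y{\left(x{\left(Z{\left(-4 \right)} \right)} \right)} + T{\left(-508,483 \right)} = -36 - 245364 = -245400$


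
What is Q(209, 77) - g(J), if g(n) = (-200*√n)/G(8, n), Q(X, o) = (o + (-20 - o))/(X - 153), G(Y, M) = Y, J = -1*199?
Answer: -5/14 + 25*I*√199 ≈ -0.35714 + 352.67*I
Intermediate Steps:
J = -199
Q(X, o) = -20/(-153 + X)
g(n) = -25*√n (g(n) = -200*√n/8 = -200*√n*(⅛) = -25*√n)
Q(209, 77) - g(J) = -20/(-153 + 209) - (-25)*√(-199) = -20/56 - (-25)*I*√199 = -20*1/56 - (-25)*I*√199 = -5/14 + 25*I*√199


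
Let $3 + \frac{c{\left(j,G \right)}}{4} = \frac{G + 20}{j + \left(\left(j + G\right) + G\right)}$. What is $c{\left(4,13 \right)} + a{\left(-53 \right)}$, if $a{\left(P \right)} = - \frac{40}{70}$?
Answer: $- \frac{1034}{119} \approx -8.6891$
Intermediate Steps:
$c{\left(j,G \right)} = -12 + \frac{4 \left(20 + G\right)}{2 G + 2 j}$ ($c{\left(j,G \right)} = -12 + 4 \frac{G + 20}{j + \left(\left(j + G\right) + G\right)} = -12 + 4 \frac{20 + G}{j + \left(\left(G + j\right) + G\right)} = -12 + 4 \frac{20 + G}{j + \left(j + 2 G\right)} = -12 + 4 \frac{20 + G}{2 G + 2 j} = -12 + \frac{4 \left(20 + G\right)}{2 G + 2 j}$)
$a{\left(P \right)} = - \frac{4}{7}$ ($a{\left(P \right)} = \left(-40\right) \frac{1}{70} = - \frac{4}{7}$)
$c{\left(4,13 \right)} + a{\left(-53 \right)} = \frac{2 \left(20 - 24 - 65\right)}{13 + 4} - \frac{4}{7} = \frac{2 \left(20 - 24 - 65\right)}{17} - \frac{4}{7} = 2 \cdot \frac{1}{17} \left(-69\right) - \frac{4}{7} = - \frac{138}{17} - \frac{4}{7} = - \frac{1034}{119}$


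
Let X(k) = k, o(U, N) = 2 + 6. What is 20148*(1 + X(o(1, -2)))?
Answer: 181332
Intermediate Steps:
o(U, N) = 8
20148*(1 + X(o(1, -2))) = 20148*(1 + 8) = 20148*9 = 181332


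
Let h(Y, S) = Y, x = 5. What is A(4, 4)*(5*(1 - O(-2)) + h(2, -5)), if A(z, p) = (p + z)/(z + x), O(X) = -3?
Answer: 176/9 ≈ 19.556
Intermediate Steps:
A(z, p) = (p + z)/(5 + z) (A(z, p) = (p + z)/(z + 5) = (p + z)/(5 + z))
A(4, 4)*(5*(1 - O(-2)) + h(2, -5)) = ((4 + 4)/(5 + 4))*(5*(1 - 1*(-3)) + 2) = (8/9)*(5*(1 + 3) + 2) = ((1/9)*8)*(5*4 + 2) = 8*(20 + 2)/9 = (8/9)*22 = 176/9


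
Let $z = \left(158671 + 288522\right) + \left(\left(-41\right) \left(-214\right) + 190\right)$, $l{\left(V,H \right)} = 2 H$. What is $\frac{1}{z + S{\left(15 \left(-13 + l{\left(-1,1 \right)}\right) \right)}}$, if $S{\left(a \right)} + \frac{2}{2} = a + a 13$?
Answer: $\frac{1}{453846} \approx 2.2034 \cdot 10^{-6}$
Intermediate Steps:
$S{\left(a \right)} = -1 + 14 a$ ($S{\left(a \right)} = -1 + \left(a + a 13\right) = -1 + \left(a + 13 a\right) = -1 + 14 a$)
$z = 456157$ ($z = 447193 + \left(8774 + 190\right) = 447193 + 8964 = 456157$)
$\frac{1}{z + S{\left(15 \left(-13 + l{\left(-1,1 \right)}\right) \right)}} = \frac{1}{456157 + \left(-1 + 14 \cdot 15 \left(-13 + 2 \cdot 1\right)\right)} = \frac{1}{456157 + \left(-1 + 14 \cdot 15 \left(-13 + 2\right)\right)} = \frac{1}{456157 + \left(-1 + 14 \cdot 15 \left(-11\right)\right)} = \frac{1}{456157 + \left(-1 + 14 \left(-165\right)\right)} = \frac{1}{456157 - 2311} = \frac{1}{453846}$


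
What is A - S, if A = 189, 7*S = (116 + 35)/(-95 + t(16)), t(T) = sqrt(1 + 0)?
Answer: 124513/658 ≈ 189.23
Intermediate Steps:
t(T) = 1 (t(T) = sqrt(1) = 1)
S = -151/658 (S = ((116 + 35)/(-95 + 1))/7 = (151/(-94))/7 = (151*(-1/94))/7 = (1/7)*(-151/94) = -151/658 ≈ -0.22948)
A - S = 189 - 1*(-151/658) = 189 + 151/658 = 124513/658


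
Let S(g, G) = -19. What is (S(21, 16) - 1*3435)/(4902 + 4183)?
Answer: -3454/9085 ≈ -0.38019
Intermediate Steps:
(S(21, 16) - 1*3435)/(4902 + 4183) = (-19 - 1*3435)/(4902 + 4183) = (-19 - 3435)/9085 = -3454*1/9085 = -3454/9085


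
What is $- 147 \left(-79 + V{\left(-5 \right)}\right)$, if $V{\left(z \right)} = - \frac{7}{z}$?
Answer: $\frac{57036}{5} \approx 11407.0$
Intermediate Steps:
$- 147 \left(-79 + V{\left(-5 \right)}\right) = - 147 \left(-79 - \frac{7}{-5}\right) = - 147 \left(-79 - - \frac{7}{5}\right) = - 147 \left(-79 + \frac{7}{5}\right) = \left(-147\right) \left(- \frac{388}{5}\right) = \frac{57036}{5}$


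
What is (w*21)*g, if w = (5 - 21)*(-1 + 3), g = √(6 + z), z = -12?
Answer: -672*I*√6 ≈ -1646.1*I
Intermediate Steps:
g = I*√6 (g = √(6 - 12) = √(-6) = I*√6 ≈ 2.4495*I)
w = -32 (w = -16*2 = -32)
(w*21)*g = (-32*21)*(I*√6) = -672*I*√6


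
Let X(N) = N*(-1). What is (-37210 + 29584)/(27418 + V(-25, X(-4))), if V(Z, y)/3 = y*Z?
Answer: -3813/13559 ≈ -0.28122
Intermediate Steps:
X(N) = -N
V(Z, y) = 3*Z*y (V(Z, y) = 3*(y*Z) = 3*(Z*y) = 3*Z*y)
(-37210 + 29584)/(27418 + V(-25, X(-4))) = (-37210 + 29584)/(27418 + 3*(-25)*(-1*(-4))) = -7626/(27418 + 3*(-25)*4) = -7626/(27418 - 300) = -7626/27118 = -7626*1/27118 = -3813/13559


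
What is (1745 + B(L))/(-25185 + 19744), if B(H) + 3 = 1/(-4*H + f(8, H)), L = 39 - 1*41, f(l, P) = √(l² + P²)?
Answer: -1740/5441 - √17/10882 ≈ -0.32017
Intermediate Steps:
f(l, P) = √(P² + l²)
L = -2 (L = 39 - 41 = -2)
B(H) = -3 + 1/(√(64 + H²) - 4*H) (B(H) = -3 + 1/(-4*H + √(H² + 8²)) = -3 + 1/(-4*H + √(H² + 64)) = -3 + 1/(-4*H + √(64 + H²)) = -3 + 1/(√(64 + H²) - 4*H))
(1745 + B(L))/(-25185 + 19744) = (1745 + (-1 - 12*(-2) + 3*√(64 + (-2)²))/(-√(64 + (-2)²) + 4*(-2)))/(-25185 + 19744) = (1745 + (-1 + 24 + 3*√(64 + 4))/(-√(64 + 4) - 8))/(-5441) = (1745 + (-1 + 24 + 3*√68)/(-√68 - 8))*(-1/5441) = (1745 + (-1 + 24 + 3*(2*√17))/(-2*√17 - 8))*(-1/5441) = (1745 + (-1 + 24 + 6*√17)/(-2*√17 - 8))*(-1/5441) = (1745 + (23 + 6*√17)/(-8 - 2*√17))*(-1/5441) = -1745/5441 - (23 + 6*√17)/(5441*(-8 - 2*√17))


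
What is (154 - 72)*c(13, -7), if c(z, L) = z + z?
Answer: 2132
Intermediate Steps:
c(z, L) = 2*z
(154 - 72)*c(13, -7) = (154 - 72)*(2*13) = 82*26 = 2132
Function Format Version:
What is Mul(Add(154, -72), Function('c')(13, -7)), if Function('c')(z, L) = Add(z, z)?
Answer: 2132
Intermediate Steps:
Function('c')(z, L) = Mul(2, z)
Mul(Add(154, -72), Function('c')(13, -7)) = Mul(Add(154, -72), Mul(2, 13)) = Mul(82, 26) = 2132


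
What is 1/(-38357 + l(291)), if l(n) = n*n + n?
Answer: 1/46615 ≈ 2.1452e-5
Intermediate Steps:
l(n) = n + n**2 (l(n) = n**2 + n = n + n**2)
1/(-38357 + l(291)) = 1/(-38357 + 291*(1 + 291)) = 1/(-38357 + 291*292) = 1/(-38357 + 84972) = 1/46615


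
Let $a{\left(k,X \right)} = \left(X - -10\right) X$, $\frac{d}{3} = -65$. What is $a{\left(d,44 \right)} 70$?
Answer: $166320$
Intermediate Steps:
$d = -195$ ($d = 3 \left(-65\right) = -195$)
$a{\left(k,X \right)} = X \left(10 + X\right)$ ($a{\left(k,X \right)} = \left(X + 10\right) X = \left(10 + X\right) X = X \left(10 + X\right)$)
$a{\left(d,44 \right)} 70 = 44 \left(10 + 44\right) 70 = 44 \cdot 54 \cdot 70 = 2376 \cdot 70 = 166320$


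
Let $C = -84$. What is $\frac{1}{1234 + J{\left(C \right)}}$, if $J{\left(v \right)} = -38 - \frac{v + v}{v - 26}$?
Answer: $\frac{55}{65696} \approx 0.00083719$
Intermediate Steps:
$J{\left(v \right)} = -38 - \frac{2 v}{-26 + v}$
$\frac{1}{1234 + J{\left(C \right)}} = \frac{1}{1234 + \frac{4 \left(247 - -840\right)}{-26 - 84}} = \frac{1}{1234 + \frac{4 \left(247 + 840\right)}{-110}} = \frac{1}{1234 + 4 \left(- \frac{1}{110}\right) 1087} = \frac{1}{1234 - \frac{2174}{55}} = \frac{1}{\frac{65696}{55}} = \frac{55}{65696}$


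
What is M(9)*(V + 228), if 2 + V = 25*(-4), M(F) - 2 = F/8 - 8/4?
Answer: 567/4 ≈ 141.75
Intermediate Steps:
M(F) = F/8 (M(F) = 2 + (F/8 - 8/4) = 2 + (F*(⅛) - 8*¼) = 2 + (F/8 - 2) = 2 + (-2 + F/8) = F/8)
V = -102 (V = -2 + 25*(-4) = -2 - 100 = -102)
M(9)*(V + 228) = ((⅛)*9)*(-102 + 228) = (9/8)*126 = 567/4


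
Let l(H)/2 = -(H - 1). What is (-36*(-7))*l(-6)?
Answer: 3528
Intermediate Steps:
l(H) = 2 - 2*H (l(H) = 2*(-(H - 1)) = 2*(-(-1 + H)) = 2*(1 - H) = 2 - 2*H)
(-36*(-7))*l(-6) = (-36*(-7))*(2 - 2*(-6)) = 252*(2 + 12) = 252*14 = 3528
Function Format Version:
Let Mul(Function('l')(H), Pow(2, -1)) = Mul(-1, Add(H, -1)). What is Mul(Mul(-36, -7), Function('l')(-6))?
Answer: 3528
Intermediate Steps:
Function('l')(H) = Add(2, Mul(-2, H)) (Function('l')(H) = Mul(2, Mul(-1, Add(H, -1))) = Mul(2, Mul(-1, Add(-1, H))) = Mul(2, Add(1, Mul(-1, H))) = Add(2, Mul(-2, H)))
Mul(Mul(-36, -7), Function('l')(-6)) = Mul(Mul(-36, -7), Add(2, Mul(-2, -6))) = Mul(252, Add(2, 12)) = Mul(252, 14) = 3528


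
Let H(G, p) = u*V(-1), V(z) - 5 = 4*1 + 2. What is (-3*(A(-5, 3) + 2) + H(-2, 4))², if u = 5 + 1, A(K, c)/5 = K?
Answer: 18225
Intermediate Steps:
A(K, c) = 5*K
V(z) = 11 (V(z) = 5 + (4*1 + 2) = 5 + (4 + 2) = 5 + 6 = 11)
u = 6
H(G, p) = 66 (H(G, p) = 6*11 = 66)
(-3*(A(-5, 3) + 2) + H(-2, 4))² = (-3*(5*(-5) + 2) + 66)² = (-3*(-25 + 2) + 66)² = (-3*(-23) + 66)² = (69 + 66)² = 135² = 18225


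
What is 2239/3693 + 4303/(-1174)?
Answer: -13262393/4335582 ≈ -3.0590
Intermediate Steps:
2239/3693 + 4303/(-1174) = 2239*(1/3693) + 4303*(-1/1174) = 2239/3693 - 4303/1174 = -13262393/4335582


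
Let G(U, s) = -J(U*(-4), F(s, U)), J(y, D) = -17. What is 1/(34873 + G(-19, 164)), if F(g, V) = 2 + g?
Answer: 1/34890 ≈ 2.8662e-5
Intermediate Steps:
G(U, s) = 17 (G(U, s) = -1*(-17) = 17)
1/(34873 + G(-19, 164)) = 1/(34873 + 17) = 1/34890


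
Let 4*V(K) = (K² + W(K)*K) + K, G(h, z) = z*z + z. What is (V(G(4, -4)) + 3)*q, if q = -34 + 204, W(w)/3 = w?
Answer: 25500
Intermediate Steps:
W(w) = 3*w
G(h, z) = z + z² (G(h, z) = z² + z = z + z²)
V(K) = K² + K/4 (V(K) = ((K² + (3*K)*K) + K)/4 = ((K² + 3*K²) + K)/4 = (4*K² + K)/4 = (K + 4*K²)/4 = K² + K/4)
q = 170
(V(G(4, -4)) + 3)*q = ((-4*(1 - 4))*(¼ - 4*(1 - 4)) + 3)*170 = ((-4*(-3))*(¼ - 4*(-3)) + 3)*170 = (12*(¼ + 12) + 3)*170 = (12*(49/4) + 3)*170 = (147 + 3)*170 = 150*170 = 25500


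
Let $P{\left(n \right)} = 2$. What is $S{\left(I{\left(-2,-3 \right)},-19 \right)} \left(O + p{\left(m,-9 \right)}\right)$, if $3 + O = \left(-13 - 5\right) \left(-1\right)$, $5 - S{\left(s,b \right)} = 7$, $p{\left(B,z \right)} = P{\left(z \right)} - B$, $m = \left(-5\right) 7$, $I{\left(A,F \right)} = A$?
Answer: $-104$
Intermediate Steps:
$m = -35$
$p{\left(B,z \right)} = 2 - B$
$S{\left(s,b \right)} = -2$ ($S{\left(s,b \right)} = 5 - 7 = -2$)
$O = 15$ ($O = -3 + \left(-13 - 5\right) \left(-1\right) = -3 - -18 = -3 + 18 = 15$)
$S{\left(I{\left(-2,-3 \right)},-19 \right)} \left(O + p{\left(m,-9 \right)}\right) = - 2 \left(15 + \left(2 - -35\right)\right) = - 2 \left(15 + \left(2 + 35\right)\right) = - 2 \left(15 + 37\right) = \left(-2\right) 52 = -104$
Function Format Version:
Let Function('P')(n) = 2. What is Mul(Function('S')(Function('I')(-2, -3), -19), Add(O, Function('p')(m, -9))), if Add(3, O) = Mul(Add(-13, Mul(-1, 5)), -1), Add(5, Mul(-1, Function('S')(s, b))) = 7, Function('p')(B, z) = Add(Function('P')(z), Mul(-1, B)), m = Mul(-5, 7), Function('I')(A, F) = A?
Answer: -104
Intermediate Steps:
m = -35
Function('p')(B, z) = Add(2, Mul(-1, B))
Function('S')(s, b) = -2 (Function('S')(s, b) = Add(5, Mul(-1, 7)) = Add(5, -7) = -2)
O = 15 (O = Add(-3, Mul(Add(-13, Mul(-1, 5)), -1)) = Add(-3, Mul(Add(-13, -5), -1)) = Add(-3, Mul(-18, -1)) = Add(-3, 18) = 15)
Mul(Function('S')(Function('I')(-2, -3), -19), Add(O, Function('p')(m, -9))) = Mul(-2, Add(15, Add(2, Mul(-1, -35)))) = Mul(-2, Add(15, Add(2, 35))) = Mul(-2, Add(15, 37)) = Mul(-2, 52) = -104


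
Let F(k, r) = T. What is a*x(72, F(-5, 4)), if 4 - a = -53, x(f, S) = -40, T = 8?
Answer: -2280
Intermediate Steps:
F(k, r) = 8
a = 57 (a = 4 - 1*(-53) = 4 + 53 = 57)
a*x(72, F(-5, 4)) = 57*(-40) = -2280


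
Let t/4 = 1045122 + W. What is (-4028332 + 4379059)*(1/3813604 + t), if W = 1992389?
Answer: 16251095616303715479/3813604 ≈ 4.2613e+12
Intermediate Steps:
t = 12150044 (t = 4*(1045122 + 1992389) = 4*3037511 = 12150044)
(-4028332 + 4379059)*(1/3813604 + t) = (-4028332 + 4379059)*(1/3813604 + 12150044) = 350727*(1/3813604 + 12150044) = 350727*(46335456398577/3813604) = 16251095616303715479/3813604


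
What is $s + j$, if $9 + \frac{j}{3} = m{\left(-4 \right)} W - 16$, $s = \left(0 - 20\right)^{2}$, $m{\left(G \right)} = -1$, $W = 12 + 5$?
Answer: $274$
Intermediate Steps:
$W = 17$
$s = 400$ ($s = \left(-20\right)^{2} = 400$)
$j = -126$ ($j = -27 + 3 \left(\left(-1\right) 17 - 16\right) = -27 + 3 \left(-17 - 16\right) = -27 + 3 \left(-33\right) = -27 - 99 = -126$)
$s + j = 400 - 126 = 274$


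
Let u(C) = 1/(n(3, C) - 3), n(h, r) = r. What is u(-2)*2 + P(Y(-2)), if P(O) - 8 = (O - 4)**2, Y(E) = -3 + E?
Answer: 443/5 ≈ 88.600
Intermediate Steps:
u(C) = 1/(-3 + C) (u(C) = 1/(C - 3) = 1/(-3 + C))
P(O) = 8 + (-4 + O)**2 (P(O) = 8 + (O - 4)**2 = 8 + (-4 + O)**2)
u(-2)*2 + P(Y(-2)) = 2/(-3 - 2) + (8 + (-4 + (-3 - 2))**2) = 2/(-5) + (8 + (-4 - 5)**2) = -1/5*2 + (8 + (-9)**2) = -2/5 + (8 + 81) = -2/5 + 89 = 443/5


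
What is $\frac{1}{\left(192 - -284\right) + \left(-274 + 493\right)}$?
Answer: $\frac{1}{695} \approx 0.0014388$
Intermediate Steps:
$\frac{1}{\left(192 - -284\right) + \left(-274 + 493\right)} = \frac{1}{\left(192 + 284\right) + 219} = \frac{1}{476 + 219} = \frac{1}{695}$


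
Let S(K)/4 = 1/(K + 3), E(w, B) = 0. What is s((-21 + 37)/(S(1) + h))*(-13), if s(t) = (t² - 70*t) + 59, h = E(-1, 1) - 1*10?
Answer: -196495/81 ≈ -2425.9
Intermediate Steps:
S(K) = 4/(3 + K) (S(K) = 4/(K + 3) = 4/(3 + K))
h = -10 (h = 0 - 1*10 = 0 - 10 = -10)
s(t) = 59 + t² - 70*t
s((-21 + 37)/(S(1) + h))*(-13) = (59 + ((-21 + 37)/(4/(3 + 1) - 10))² - 70*(-21 + 37)/(4/(3 + 1) - 10))*(-13) = (59 + (16/(4/4 - 10))² - 1120/(4/4 - 10))*(-13) = (59 + (16/(4*(¼) - 10))² - 1120/(4*(¼) - 10))*(-13) = (59 + (16/(1 - 10))² - 1120/(1 - 10))*(-13) = (59 + (16/(-9))² - 1120/(-9))*(-13) = (59 + (16*(-⅑))² - 1120*(-1)/9)*(-13) = (59 + (-16/9)² - 70*(-16/9))*(-13) = (59 + 256/81 + 1120/9)*(-13) = (15115/81)*(-13) = -196495/81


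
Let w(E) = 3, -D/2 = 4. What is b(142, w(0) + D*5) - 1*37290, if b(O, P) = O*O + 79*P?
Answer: -20049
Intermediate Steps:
D = -8 (D = -2*4 = -8)
b(O, P) = O² + 79*P
b(142, w(0) + D*5) - 1*37290 = (142² + 79*(3 - 8*5)) - 1*37290 = (20164 + 79*(3 - 40)) - 37290 = (20164 + 79*(-37)) - 37290 = (20164 - 2923) - 37290 = 17241 - 37290 = -20049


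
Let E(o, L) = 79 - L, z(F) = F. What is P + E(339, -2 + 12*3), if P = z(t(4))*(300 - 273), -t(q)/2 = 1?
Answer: -9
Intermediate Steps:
t(q) = -2 (t(q) = -2*1 = -2)
P = -54 (P = -2*(300 - 273) = -2*27 = -54)
P + E(339, -2 + 12*3) = -54 + (79 - (-2 + 12*3)) = -54 + (79 - (-2 + 36)) = -54 + (79 - 1*34) = -54 + (79 - 34) = -54 + 45 = -9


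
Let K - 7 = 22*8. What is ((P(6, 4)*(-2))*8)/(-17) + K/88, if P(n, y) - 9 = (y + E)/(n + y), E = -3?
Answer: 79619/7480 ≈ 10.644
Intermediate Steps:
K = 183 (K = 7 + 22*8 = 7 + 176 = 183)
P(n, y) = 9 + (-3 + y)/(n + y) (P(n, y) = 9 + (y - 3)/(n + y) = 9 + (-3 + y)/(n + y))
((P(6, 4)*(-2))*8)/(-17) + K/88 = ((((-3 + 9*6 + 10*4)/(6 + 4))*(-2))*8)/(-17) + 183/88 = ((((-3 + 54 + 40)/10)*(-2))*8)*(-1/17) + 183*(1/88) = ((((⅒)*91)*(-2))*8)*(-1/17) + 183/88 = (((91/10)*(-2))*8)*(-1/17) + 183/88 = -91/5*8*(-1/17) + 183/88 = -728/5*(-1/17) + 183/88 = 728/85 + 183/88 = 79619/7480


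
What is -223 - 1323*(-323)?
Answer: 427106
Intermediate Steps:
-223 - 1323*(-323) = -223 + 427329 = 427106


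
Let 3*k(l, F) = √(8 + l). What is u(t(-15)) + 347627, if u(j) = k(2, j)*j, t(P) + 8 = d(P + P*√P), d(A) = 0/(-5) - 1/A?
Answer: (-15643215*I - 600*√6 + 15643215*√15 + 119*I*√10)/(45*(√15 - I)) ≈ 3.4762e+5 - 0.016998*I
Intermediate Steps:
k(l, F) = √(8 + l)/3
d(A) = -1/A (d(A) = 0*(-⅕) - 1/A = 0 - 1/A = -1/A)
t(P) = -8 - 1/(P + P^(3/2)) (t(P) = -8 - 1/(P + P*√P) = -8 - 1/(P + P^(3/2)))
u(j) = j*√10/3 (u(j) = (√(8 + 2)/3)*j = (√10/3)*j = j*√10/3)
u(t(-15)) + 347627 = (-8 - 1/(-15 + (-15)^(3/2)))*√10/3 + 347627 = (-8 - 1/(-15 - 15*I*√15))*√10/3 + 347627 = √10*(-8 - 1/(-15 - 15*I*√15))/3 + 347627 = 347627 + √10*(-8 - 1/(-15 - 15*I*√15))/3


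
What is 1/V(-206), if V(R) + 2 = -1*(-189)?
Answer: 1/187 ≈ 0.0053476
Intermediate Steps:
V(R) = 187 (V(R) = -2 - 1*(-189) = -2 + 189 = 187)
1/V(-206) = 1/187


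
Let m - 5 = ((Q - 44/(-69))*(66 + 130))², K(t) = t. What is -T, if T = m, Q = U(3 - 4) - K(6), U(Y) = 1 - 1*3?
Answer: -9913810429/4761 ≈ -2.0823e+6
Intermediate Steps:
U(Y) = -2 (U(Y) = 1 - 3 = -2)
Q = -8 (Q = -2 - 1*6 = -2 - 6 = -8)
m = 9913810429/4761 (m = 5 + ((-8 - 44/(-69))*(66 + 130))² = 5 + ((-8 - 44*(-1/69))*196)² = 5 + ((-8 + 44/69)*196)² = 5 + (-508/69*196)² = 5 + (-99568/69)² = 5 + 9913786624/4761 = 9913810429/4761 ≈ 2.0823e+6)
T = 9913810429/4761 ≈ 2.0823e+6
-T = -1*9913810429/4761 = -9913810429/4761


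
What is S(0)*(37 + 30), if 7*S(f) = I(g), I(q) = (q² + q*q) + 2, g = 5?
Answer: 3484/7 ≈ 497.71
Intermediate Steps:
I(q) = 2 + 2*q² (I(q) = (q² + q²) + 2 = 2*q² + 2 = 2 + 2*q²)
S(f) = 52/7 (S(f) = (2 + 2*5²)/7 = (2 + 2*25)/7 = (2 + 50)/7 = (⅐)*52 = 52/7)
S(0)*(37 + 30) = 52*(37 + 30)/7 = (52/7)*67 = 3484/7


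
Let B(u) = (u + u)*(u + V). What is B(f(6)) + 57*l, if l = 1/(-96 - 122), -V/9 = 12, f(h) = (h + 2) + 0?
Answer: -348857/218 ≈ -1600.3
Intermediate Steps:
f(h) = 2 + h (f(h) = (2 + h) + 0 = 2 + h)
V = -108 (V = -9*12 = -108)
l = -1/218 (l = 1/(-218) = -1/218 ≈ -0.0045872)
B(u) = 2*u*(-108 + u) (B(u) = (u + u)*(u - 108) = (2*u)*(-108 + u) = 2*u*(-108 + u))
B(f(6)) + 57*l = 2*(2 + 6)*(-108 + (2 + 6)) + 57*(-1/218) = 2*8*(-108 + 8) - 57/218 = 2*8*(-100) - 57/218 = -1600 - 57/218 = -348857/218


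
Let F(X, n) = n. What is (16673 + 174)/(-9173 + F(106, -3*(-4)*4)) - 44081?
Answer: -402255972/9125 ≈ -44083.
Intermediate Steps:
(16673 + 174)/(-9173 + F(106, -3*(-4)*4)) - 44081 = (16673 + 174)/(-9173 - 3*(-4)*4) - 44081 = 16847/(-9173 + 12*4) - 44081 = 16847/(-9173 + 48) - 44081 = 16847/(-9125) - 44081 = 16847*(-1/9125) - 44081 = -16847/9125 - 44081 = -402255972/9125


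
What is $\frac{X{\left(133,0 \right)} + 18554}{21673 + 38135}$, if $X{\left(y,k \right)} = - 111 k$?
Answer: $\frac{9277}{29904} \approx 0.31023$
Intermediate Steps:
$\frac{X{\left(133,0 \right)} + 18554}{21673 + 38135} = \frac{\left(-111\right) 0 + 18554}{21673 + 38135} = \frac{0 + 18554}{59808} = 18554 \cdot \frac{1}{59808} = \frac{9277}{29904}$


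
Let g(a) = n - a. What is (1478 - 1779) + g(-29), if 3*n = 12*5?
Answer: -252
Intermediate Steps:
n = 20 (n = (12*5)/3 = (1/3)*60 = 20)
g(a) = 20 - a
(1478 - 1779) + g(-29) = (1478 - 1779) + (20 - 1*(-29)) = -301 + (20 + 29) = -301 + 49 = -252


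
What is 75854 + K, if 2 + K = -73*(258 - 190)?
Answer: 70888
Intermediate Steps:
K = -4966 (K = -2 - 73*(258 - 190) = -2 - 73*68 = -2 - 4964 = -4966)
75854 + K = 75854 - 4966 = 70888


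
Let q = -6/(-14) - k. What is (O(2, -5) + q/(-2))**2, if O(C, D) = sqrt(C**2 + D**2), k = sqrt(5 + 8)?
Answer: (-3 + 7*sqrt(13) + 14*sqrt(29))**2/196 ≈ 48.632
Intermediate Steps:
k = sqrt(13) ≈ 3.6056
q = 3/7 - sqrt(13) (q = -6/(-14) - sqrt(13) = -6*(-1/14) - sqrt(13) = 3/7 - sqrt(13) ≈ -3.1770)
(O(2, -5) + q/(-2))**2 = (sqrt(2**2 + (-5)**2) + (3/7 - sqrt(13))/(-2))**2 = (sqrt(4 + 25) + (3/7 - sqrt(13))*(-1/2))**2 = (sqrt(29) + (-3/14 + sqrt(13)/2))**2 = (-3/14 + sqrt(29) + sqrt(13)/2)**2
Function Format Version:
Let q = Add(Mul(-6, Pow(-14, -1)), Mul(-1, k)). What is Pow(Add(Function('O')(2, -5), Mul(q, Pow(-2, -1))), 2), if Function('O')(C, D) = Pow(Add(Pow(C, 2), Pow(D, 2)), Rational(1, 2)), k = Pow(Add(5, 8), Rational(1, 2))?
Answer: Mul(Rational(1, 196), Pow(Add(-3, Mul(7, Pow(13, Rational(1, 2))), Mul(14, Pow(29, Rational(1, 2)))), 2)) ≈ 48.632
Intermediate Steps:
k = Pow(13, Rational(1, 2)) ≈ 3.6056
q = Add(Rational(3, 7), Mul(-1, Pow(13, Rational(1, 2)))) (q = Add(Mul(-6, Pow(-14, -1)), Mul(-1, Pow(13, Rational(1, 2)))) = Add(Mul(-6, Rational(-1, 14)), Mul(-1, Pow(13, Rational(1, 2)))) = Add(Rational(3, 7), Mul(-1, Pow(13, Rational(1, 2)))) ≈ -3.1770)
Pow(Add(Function('O')(2, -5), Mul(q, Pow(-2, -1))), 2) = Pow(Add(Pow(Add(Pow(2, 2), Pow(-5, 2)), Rational(1, 2)), Mul(Add(Rational(3, 7), Mul(-1, Pow(13, Rational(1, 2)))), Pow(-2, -1))), 2) = Pow(Add(Pow(Add(4, 25), Rational(1, 2)), Mul(Add(Rational(3, 7), Mul(-1, Pow(13, Rational(1, 2)))), Rational(-1, 2))), 2) = Pow(Add(Pow(29, Rational(1, 2)), Add(Rational(-3, 14), Mul(Rational(1, 2), Pow(13, Rational(1, 2))))), 2) = Pow(Add(Rational(-3, 14), Pow(29, Rational(1, 2)), Mul(Rational(1, 2), Pow(13, Rational(1, 2)))), 2)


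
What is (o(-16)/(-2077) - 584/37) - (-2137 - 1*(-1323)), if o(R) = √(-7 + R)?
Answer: 29534/37 - I*√23/2077 ≈ 798.22 - 0.002309*I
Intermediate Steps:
(o(-16)/(-2077) - 584/37) - (-2137 - 1*(-1323)) = (√(-7 - 16)/(-2077) - 584/37) - (-2137 - 1*(-1323)) = (√(-23)*(-1/2077) - 584*1/37) - (-2137 + 1323) = ((I*√23)*(-1/2077) - 584/37) - 1*(-814) = (-I*√23/2077 - 584/37) + 814 = (-584/37 - I*√23/2077) + 814 = 29534/37 - I*√23/2077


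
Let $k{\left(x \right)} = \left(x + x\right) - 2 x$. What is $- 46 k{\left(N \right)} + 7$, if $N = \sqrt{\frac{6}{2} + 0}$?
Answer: $7$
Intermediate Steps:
$N = \sqrt{3}$ ($N = \sqrt{6 \cdot \frac{1}{2} + 0} = \sqrt{3 + 0} = \sqrt{3} \approx 1.732$)
$k{\left(x \right)} = 0$ ($k{\left(x \right)} = 2 x - 2 x = 0$)
$- 46 k{\left(N \right)} + 7 = \left(-46\right) 0 + 7 = 0 + 7 = 7$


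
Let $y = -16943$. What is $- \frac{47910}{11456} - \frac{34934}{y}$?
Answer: $- \frac{205767613}{97049504} \approx -2.1202$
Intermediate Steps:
$- \frac{47910}{11456} - \frac{34934}{y} = - \frac{47910}{11456} - \frac{34934}{-16943} = \left(-47910\right) \frac{1}{11456} - - \frac{34934}{16943} = - \frac{23955}{5728} + \frac{34934}{16943} = - \frac{205767613}{97049504}$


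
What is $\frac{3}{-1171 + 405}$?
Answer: $- \frac{3}{766} \approx -0.0039164$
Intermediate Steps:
$\frac{3}{-1171 + 405} = \frac{3}{-766} = 3 \left(- \frac{1}{766}\right) = - \frac{3}{766}$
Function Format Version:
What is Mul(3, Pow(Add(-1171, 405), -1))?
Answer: Rational(-3, 766) ≈ -0.0039164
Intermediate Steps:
Mul(3, Pow(Add(-1171, 405), -1)) = Mul(3, Pow(-766, -1)) = Mul(3, Rational(-1, 766)) = Rational(-3, 766)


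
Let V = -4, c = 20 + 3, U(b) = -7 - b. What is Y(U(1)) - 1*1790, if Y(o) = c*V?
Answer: -1882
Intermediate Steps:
c = 23
Y(o) = -92 (Y(o) = 23*(-4) = -92)
Y(U(1)) - 1*1790 = -92 - 1*1790 = -92 - 1790 = -1882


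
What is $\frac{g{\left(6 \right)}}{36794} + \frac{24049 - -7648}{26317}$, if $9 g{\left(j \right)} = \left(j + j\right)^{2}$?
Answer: $\frac{583340245}{484153849} \approx 1.2049$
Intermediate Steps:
$g{\left(j \right)} = \frac{4 j^{2}}{9}$ ($g{\left(j \right)} = \frac{\left(j + j\right)^{2}}{9} = \frac{\left(2 j\right)^{2}}{9} = \frac{4 j^{2}}{9}$)
$\frac{g{\left(6 \right)}}{36794} + \frac{24049 - -7648}{26317} = \frac{\frac{4}{9} \cdot 6^{2}}{36794} + \frac{24049 - -7648}{26317} = \frac{4}{9} \cdot 36 \cdot \frac{1}{36794} + \left(24049 + 7648\right) \frac{1}{26317} = 16 \cdot \frac{1}{36794} + 31697 \cdot \frac{1}{26317} = \frac{8}{18397} + \frac{31697}{26317} = \frac{583340245}{484153849}$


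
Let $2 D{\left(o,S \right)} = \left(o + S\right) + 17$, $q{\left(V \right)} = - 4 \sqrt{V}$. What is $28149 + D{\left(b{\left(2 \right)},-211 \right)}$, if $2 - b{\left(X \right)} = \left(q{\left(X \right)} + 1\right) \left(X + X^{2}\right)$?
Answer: $28050 + 12 \sqrt{2} \approx 28067.0$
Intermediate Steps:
$b{\left(X \right)} = 2 - \left(1 - 4 \sqrt{X}\right) \left(X + X^{2}\right)$ ($b{\left(X \right)} = 2 - \left(- 4 \sqrt{X} + 1\right) \left(X + X^{2}\right) = 2 - \left(1 - 4 \sqrt{X}\right) \left(X + X^{2}\right)$)
$D{\left(o,S \right)} = \frac{17}{2} + \frac{S}{2} + \frac{o}{2}$ ($D{\left(o,S \right)} = \frac{\left(o + S\right) + 17}{2} = \frac{\left(S + o\right) + 17}{2} = \frac{17 + S + o}{2} = \frac{17}{2} + \frac{S}{2} + \frac{o}{2}$)
$28149 + D{\left(b{\left(2 \right)},-211 \right)} = 28149 + \left(\frac{17}{2} + \frac{1}{2} \left(-211\right) + \frac{2 - 2 - 2^{2} + 4 \cdot 2^{\frac{3}{2}} + 4 \cdot 2^{\frac{5}{2}}}{2}\right) = 28149 + \left(\frac{17}{2} - \frac{211}{2} + \frac{2 - 2 - 4 + 4 \cdot 2 \sqrt{2} + 4 \cdot 4 \sqrt{2}}{2}\right) = 28149 + \left(\frac{17}{2} - \frac{211}{2} + \frac{2 - 2 - 4 + 8 \sqrt{2} + 16 \sqrt{2}}{2}\right) = 28149 + \left(\frac{17}{2} - \frac{211}{2} + \frac{-4 + 24 \sqrt{2}}{2}\right) = 28149 - \left(99 - 12 \sqrt{2}\right) = 28050 + 12 \sqrt{2}$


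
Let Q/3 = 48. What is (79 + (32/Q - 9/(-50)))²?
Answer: 1276704361/202500 ≈ 6304.7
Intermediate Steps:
Q = 144 (Q = 3*48 = 144)
(79 + (32/Q - 9/(-50)))² = (79 + (32/144 - 9/(-50)))² = (79 + (32*(1/144) - 9*(-1/50)))² = (79 + (2/9 + 9/50))² = (79 + 181/450)² = (35731/450)² = 1276704361/202500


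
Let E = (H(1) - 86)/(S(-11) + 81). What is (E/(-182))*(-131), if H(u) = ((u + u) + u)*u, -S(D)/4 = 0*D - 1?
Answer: -10873/15470 ≈ -0.70284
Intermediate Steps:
S(D) = 4 (S(D) = -4*(0*D - 1) = -4*(0 - 1) = -4*(-1) = 4)
H(u) = 3*u² (H(u) = (2*u + u)*u = (3*u)*u = 3*u²)
E = -83/85 (E = (3*1² - 86)/(4 + 81) = (3*1 - 86)/85 = (3 - 86)*(1/85) = -83*1/85 = -83/85 ≈ -0.97647)
(E/(-182))*(-131) = -83/85/(-182)*(-131) = -83/85*(-1/182)*(-131) = (83/15470)*(-131) = -10873/15470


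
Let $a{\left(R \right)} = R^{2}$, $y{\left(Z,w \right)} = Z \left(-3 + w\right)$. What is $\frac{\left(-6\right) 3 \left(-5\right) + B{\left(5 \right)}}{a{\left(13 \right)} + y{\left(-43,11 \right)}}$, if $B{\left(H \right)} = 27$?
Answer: $- \frac{117}{175} \approx -0.66857$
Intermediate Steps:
$\frac{\left(-6\right) 3 \left(-5\right) + B{\left(5 \right)}}{a{\left(13 \right)} + y{\left(-43,11 \right)}} = \frac{\left(-6\right) 3 \left(-5\right) + 27}{13^{2} - 43 \left(-3 + 11\right)} = \frac{\left(-18\right) \left(-5\right) + 27}{169 - 344} = \frac{90 + 27}{169 - 344} = \frac{117}{-175} = 117 \left(- \frac{1}{175}\right) = - \frac{117}{175}$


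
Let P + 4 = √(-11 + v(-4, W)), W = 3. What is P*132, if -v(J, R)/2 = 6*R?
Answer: -528 + 132*I*√47 ≈ -528.0 + 904.95*I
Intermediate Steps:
v(J, R) = -12*R
P = -4 + I*√47 (P = -4 + √(-11 - 12*3) = -4 + √(-11 - 36) = -4 + √(-47) = -4 + I*√47 ≈ -4.0 + 6.8557*I)
P*132 = (-4 + I*√47)*132 = -528 + 132*I*√47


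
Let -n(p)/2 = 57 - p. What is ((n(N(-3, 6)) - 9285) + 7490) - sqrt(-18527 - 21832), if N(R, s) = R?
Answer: -1915 - I*sqrt(40359) ≈ -1915.0 - 200.9*I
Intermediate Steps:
n(p) = -114 + 2*p (n(p) = -2*(57 - p) = -114 + 2*p)
((n(N(-3, 6)) - 9285) + 7490) - sqrt(-18527 - 21832) = (((-114 + 2*(-3)) - 9285) + 7490) - sqrt(-18527 - 21832) = (((-114 - 6) - 9285) + 7490) - sqrt(-40359) = ((-120 - 9285) + 7490) - I*sqrt(40359) = (-9405 + 7490) - I*sqrt(40359) = -1915 - I*sqrt(40359)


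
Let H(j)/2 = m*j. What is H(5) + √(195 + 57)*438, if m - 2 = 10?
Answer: 120 + 2628*√7 ≈ 7073.0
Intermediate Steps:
m = 12 (m = 2 + 10 = 12)
H(j) = 24*j (H(j) = 2*(12*j) = 24*j)
H(5) + √(195 + 57)*438 = 24*5 + √(195 + 57)*438 = 120 + √252*438 = 120 + (6*√7)*438 = 120 + 2628*√7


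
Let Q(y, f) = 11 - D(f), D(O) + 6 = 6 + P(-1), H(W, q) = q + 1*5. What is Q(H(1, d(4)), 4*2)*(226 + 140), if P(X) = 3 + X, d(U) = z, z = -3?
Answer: 3294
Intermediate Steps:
d(U) = -3
H(W, q) = 5 + q (H(W, q) = q + 5 = 5 + q)
D(O) = 2 (D(O) = -6 + (6 + (3 - 1)) = -6 + (6 + 2) = -6 + 8 = 2)
Q(y, f) = 9 (Q(y, f) = 11 - 1*2 = 11 - 2 = 9)
Q(H(1, d(4)), 4*2)*(226 + 140) = 9*(226 + 140) = 9*366 = 3294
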